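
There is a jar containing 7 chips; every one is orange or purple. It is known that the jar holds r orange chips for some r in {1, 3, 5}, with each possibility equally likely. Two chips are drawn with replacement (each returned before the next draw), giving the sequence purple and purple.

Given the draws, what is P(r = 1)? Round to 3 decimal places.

For each hypothesis, P(data | H) works out to: P(data | r = 1) = (6/7)(6/7) = 36/49; P(data | r = 3) = (4/7)(4/7) = 16/49; P(data | r = 5) = (2/7)(2/7) = 4/49.
Multiplying each by its prior: 1/3 · 36/49 = 12/49, 1/3 · 16/49 = 16/147, 1/3 · 4/49 = 4/147; these sum to 8/21.
Therefore the posterior P(r = 1 | data) = (12/49) / (8/21) = 9/14.

0.643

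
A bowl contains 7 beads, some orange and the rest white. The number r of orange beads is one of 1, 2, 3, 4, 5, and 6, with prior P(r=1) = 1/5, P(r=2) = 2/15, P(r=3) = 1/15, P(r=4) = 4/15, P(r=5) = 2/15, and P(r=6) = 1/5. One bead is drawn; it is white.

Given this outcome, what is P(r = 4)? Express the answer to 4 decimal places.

Compute the likelihood of this draw for each case: P(data | r = 1) = (6/7) = 6/7; P(data | r = 2) = (5/7) = 5/7; P(data | r = 3) = (4/7) = 4/7; P(data | r = 4) = (3/7) = 3/7; P(data | r = 5) = (2/7) = 2/7; P(data | r = 6) = (1/7) = 1/7.
The prior-weighted likelihoods are 1/5 · 6/7 = 6/35, 2/15 · 5/7 = 2/21, 1/15 · 4/7 = 4/105, 4/15 · 3/7 = 4/35, 2/15 · 2/7 = 4/105, 1/5 · 1/7 = 1/35; with total 17/35.
By Bayes' rule, P(r = 4 | data) = (4/35) / (17/35) = 4/17.

0.2353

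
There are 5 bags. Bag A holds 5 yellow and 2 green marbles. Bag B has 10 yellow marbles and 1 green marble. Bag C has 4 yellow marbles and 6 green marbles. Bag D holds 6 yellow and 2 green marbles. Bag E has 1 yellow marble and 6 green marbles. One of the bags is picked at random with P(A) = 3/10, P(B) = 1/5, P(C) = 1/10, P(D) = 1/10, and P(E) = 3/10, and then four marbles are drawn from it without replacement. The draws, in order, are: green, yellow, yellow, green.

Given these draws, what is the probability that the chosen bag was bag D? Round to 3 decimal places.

Compute the likelihood of the observed sequence for each case: P(data | bag A) = (2/7)(5/6)(4/5)(1/4) = 1/21; P(data | bag B) = (1/11)(10/10)(9/9)(0/8) = 0; P(data | bag C) = (6/10)(4/9)(3/8)(5/7) = 1/14; P(data | bag D) = (2/8)(6/7)(5/6)(1/5) = 1/28; P(data | bag E) = (6/7)(1/6)(0/5) = 0.
Weighting by the prior gives 3/10 · 1/21 = 1/70, 1/5 · 0 = 0, 1/10 · 1/14 = 1/140, 1/10 · 1/28 = 1/280, 3/10 · 0 = 0; with total 1/40.
So P(bag D | data) = (1/280) / (1/40) = 1/7.

0.143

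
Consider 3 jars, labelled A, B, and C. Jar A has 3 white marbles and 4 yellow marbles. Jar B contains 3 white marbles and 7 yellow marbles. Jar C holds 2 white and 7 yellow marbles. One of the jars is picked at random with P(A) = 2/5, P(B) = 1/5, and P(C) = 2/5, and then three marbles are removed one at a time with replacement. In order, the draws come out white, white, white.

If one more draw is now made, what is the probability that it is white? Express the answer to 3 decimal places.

Compute the likelihood of the observed sequence for each case: P(data | jar A) = (3/7)(3/7)(3/7) = 0.078717; P(data | jar B) = (3/10)(3/10)(3/10) = 0.027; P(data | jar C) = (2/9)(2/9)(2/9) = 0.010974.
Multiplying each by its prior: 2/5 · 0.078717 = 0.031487, 1/5 · 0.027 = 0.0054, 2/5 · 0.010974 = 0.0043896; with total 0.041276.
Dividing through by the total gives posterior P(jar A | data) = 0.76283, P(jar B | data) = 0.13083, P(jar C | data) = 0.10635.
Averaging over the posterior, P(white next | data) = (3/7)(0.76283) + (3/10)(0.13083) + (2/9)(0.10635) = 0.38981.

0.390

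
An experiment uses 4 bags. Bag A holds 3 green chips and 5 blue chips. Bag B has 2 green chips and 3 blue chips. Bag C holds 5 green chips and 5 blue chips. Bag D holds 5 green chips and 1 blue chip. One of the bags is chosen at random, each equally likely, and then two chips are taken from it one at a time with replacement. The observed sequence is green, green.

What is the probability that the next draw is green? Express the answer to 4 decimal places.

Compute the likelihood of the observed sequence for each case: P(data | bag A) = (3/8)(3/8) = 0.14062; P(data | bag B) = (2/5)(2/5) = 0.16; P(data | bag C) = (5/10)(5/10) = 0.25; P(data | bag D) = (5/6)(5/6) = 0.69444.
The prior-weighted likelihoods are 1/4 · 0.14062 = 0.035156, 1/4 · 0.16 = 0.04, 1/4 · 0.25 = 0.0625, 1/4 · 0.69444 = 0.17361; with total 0.31127.
Normalising, the posterior is P(bag A | data) = 0.11295, P(bag B | data) = 0.12851, P(bag C | data) = 0.20079, P(bag D | data) = 0.55776.
So P(green next | data) = Σ P(green next | H) P(H | data) = (3/8)(0.11295) + (2/5)(0.12851) + (1/2)(0.20079) + (5/6)(0.55776) = 0.65895.

0.6589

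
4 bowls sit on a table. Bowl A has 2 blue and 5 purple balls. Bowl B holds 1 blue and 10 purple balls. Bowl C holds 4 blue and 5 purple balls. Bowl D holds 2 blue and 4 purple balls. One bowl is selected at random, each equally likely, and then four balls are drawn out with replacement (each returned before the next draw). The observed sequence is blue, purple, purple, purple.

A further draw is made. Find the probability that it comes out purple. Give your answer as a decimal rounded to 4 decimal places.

0.7042

The likelihood of the observed sequence under each hypothesis: P(data | bowl A) = (2/7)(5/7)(5/7)(5/7) = 0.10412; P(data | bowl B) = (1/11)(10/11)(10/11)(10/11) = 0.068301; P(data | bowl C) = (4/9)(5/9)(5/9)(5/9) = 0.076208; P(data | bowl D) = (2/6)(4/6)(4/6)(4/6) = 0.098765.
Multiplying each by its prior: 1/4 · 0.10412 = 0.026031, 1/4 · 0.068301 = 0.017075, 1/4 · 0.076208 = 0.019052, 1/4 · 0.098765 = 0.024691; with total 0.086849.
The posterior is then P(bowl A | data) = 0.29972, P(bowl B | data) = 0.19661, P(bowl C | data) = 0.21937, P(bowl D | data) = 0.2843.
So P(purple next | data) = Σ P(purple next | H) P(H | data) = (5/7)(0.29972) + (10/11)(0.19661) + (5/9)(0.21937) + (2/3)(0.2843) = 0.70423.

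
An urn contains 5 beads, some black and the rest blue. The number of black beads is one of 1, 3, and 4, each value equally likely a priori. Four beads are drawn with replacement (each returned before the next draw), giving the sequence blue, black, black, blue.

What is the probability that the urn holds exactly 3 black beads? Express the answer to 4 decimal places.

The likelihood of the observed sequence under each hypothesis: P(data | r = 1) = (4/5)(1/5)(1/5)(4/5) = 0.0256; P(data | r = 3) = (2/5)(3/5)(3/5)(2/5) = 0.0576; P(data | r = 4) = (1/5)(4/5)(4/5)(1/5) = 0.0256.
Multiplying each by its prior: 1/3 · 0.0256 = 0.0085333, 1/3 · 0.0576 = 0.0192, 1/3 · 0.0256 = 0.0085333; with total 0.036267.
Therefore the posterior P(r = 3 | data) = (0.0192) / (0.036267) = 0.52941.

0.5294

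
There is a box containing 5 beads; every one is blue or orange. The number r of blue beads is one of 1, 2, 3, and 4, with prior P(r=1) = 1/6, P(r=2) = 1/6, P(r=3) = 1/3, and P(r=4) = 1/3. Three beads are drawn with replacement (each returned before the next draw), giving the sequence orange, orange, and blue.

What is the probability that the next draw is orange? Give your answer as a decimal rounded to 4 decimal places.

The likelihood of the observed sequence under each hypothesis: P(data | r = 1) = (4/5)(4/5)(1/5) = 16/125; P(data | r = 2) = (3/5)(3/5)(2/5) = 18/125; P(data | r = 3) = (2/5)(2/5)(3/5) = 12/125; P(data | r = 4) = (1/5)(1/5)(4/5) = 4/125.
The prior-weighted likelihoods are 1/6 · 16/125 = 8/375, 1/6 · 18/125 = 3/125, 1/3 · 12/125 = 4/125, 1/3 · 4/125 = 4/375; with total 11/125.
Dividing through by the total gives posterior P(r = 1 | data) = 8/33, P(r = 2 | data) = 3/11, P(r = 3 | data) = 4/11, P(r = 4 | data) = 4/33.
Averaging over the posterior, P(orange next | data) = (4/5)(8/33) + (3/5)(3/11) + (2/5)(4/11) + (1/5)(4/33) = 29/55.

0.5273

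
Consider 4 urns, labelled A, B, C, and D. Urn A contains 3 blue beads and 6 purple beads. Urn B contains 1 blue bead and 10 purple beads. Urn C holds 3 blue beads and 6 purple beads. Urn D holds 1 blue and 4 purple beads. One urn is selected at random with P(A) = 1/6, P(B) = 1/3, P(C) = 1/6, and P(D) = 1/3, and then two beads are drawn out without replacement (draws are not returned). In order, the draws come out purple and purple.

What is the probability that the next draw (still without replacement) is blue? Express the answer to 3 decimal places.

0.256

The likelihood of the observed sequence under each hypothesis: P(data | urn A) = (6/9)(5/8) = 0.41667; P(data | urn B) = (10/11)(9/10) = 0.81818; P(data | urn C) = (6/9)(5/8) = 0.41667; P(data | urn D) = (4/5)(3/4) = 0.6.
Weighting by the prior gives 1/6 · 0.41667 = 0.069444, 1/3 · 0.81818 = 0.27273, 1/6 · 0.41667 = 0.069444, 1/3 · 0.6 = 0.2; with total 0.61162.
The posterior is then P(urn A | data) = 0.11354, P(urn B | data) = 0.44591, P(urn C | data) = 0.11354, P(urn D | data) = 0.327.
So P(blue next | data) = Σ P(blue next | H) P(H | data) = (3/7)(0.11354) + (1/9)(0.44591) + (3/7)(0.11354) + (1/3)(0.327) = 0.25587.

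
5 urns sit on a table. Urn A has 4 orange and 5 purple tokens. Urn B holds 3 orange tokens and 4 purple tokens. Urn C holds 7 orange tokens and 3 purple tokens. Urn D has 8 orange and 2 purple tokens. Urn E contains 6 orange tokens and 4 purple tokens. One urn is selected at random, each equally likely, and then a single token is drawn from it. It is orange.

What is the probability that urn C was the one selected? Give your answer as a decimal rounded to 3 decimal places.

Under each hypothesis, the probability of this draw is: P(data | urn A) = (4/9) = 0.44444; P(data | urn B) = (3/7) = 0.42857; P(data | urn C) = (7/10) = 0.7; P(data | urn D) = (8/10) = 0.8; P(data | urn E) = (6/10) = 0.6.
Weighting by the prior gives 1/5 · 0.44444 = 0.088889, 1/5 · 0.42857 = 0.085714, 1/5 · 0.7 = 0.14, 1/5 · 0.8 = 0.16, 1/5 · 0.6 = 0.12; these sum to 0.5946.
Therefore the posterior P(urn C | data) = (0.14) / (0.5946) = 0.23545.

0.235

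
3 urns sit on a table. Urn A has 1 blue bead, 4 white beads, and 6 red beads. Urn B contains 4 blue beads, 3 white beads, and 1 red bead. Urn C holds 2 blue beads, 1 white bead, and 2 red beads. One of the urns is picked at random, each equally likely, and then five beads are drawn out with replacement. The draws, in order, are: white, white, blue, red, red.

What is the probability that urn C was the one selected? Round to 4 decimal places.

Compute the likelihood of the observed sequence for each case: P(data | urn A) = (4/11)(4/11)(1/11)(6/11)(6/11) = 0.0035765; P(data | urn B) = (3/8)(3/8)(4/8)(1/8)(1/8) = 0.0010986; P(data | urn C) = (1/5)(1/5)(2/5)(2/5)(2/5) = 0.00256.
Weighting by the prior gives 1/3 · 0.0035765 = 0.0011922, 1/3 · 0.0010986 = 0.00036621, 1/3 · 0.00256 = 0.00085333; these sum to 0.0024117.
Therefore the posterior P(urn C | data) = (0.00085333) / (0.0024117) = 0.35383.

0.3538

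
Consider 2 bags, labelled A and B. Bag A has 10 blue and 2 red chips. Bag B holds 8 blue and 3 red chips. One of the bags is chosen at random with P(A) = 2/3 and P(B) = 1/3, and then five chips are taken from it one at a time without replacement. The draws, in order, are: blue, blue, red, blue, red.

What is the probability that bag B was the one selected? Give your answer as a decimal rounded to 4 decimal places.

Under each hypothesis, the probability of the observed sequence is: P(data | bag A) = (10/12)(9/11)(2/10)(8/9)(1/8) = 1/66; P(data | bag B) = (8/11)(7/10)(3/9)(6/8)(2/7) = 2/55.
Weighting by the prior gives 2/3 · 1/66 = 1/99, 1/3 · 2/55 = 2/165; with total 1/45.
So P(bag B | data) = (2/165) / (1/45) = 6/11.

0.5455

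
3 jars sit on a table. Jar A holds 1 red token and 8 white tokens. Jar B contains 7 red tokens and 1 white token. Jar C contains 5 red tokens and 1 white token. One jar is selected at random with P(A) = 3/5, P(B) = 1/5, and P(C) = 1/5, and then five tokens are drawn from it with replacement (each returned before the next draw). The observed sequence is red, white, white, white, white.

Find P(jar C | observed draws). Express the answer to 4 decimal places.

The likelihood of the observed sequence under each hypothesis: P(data | jar A) = (1/9)(8/9)(8/9)(8/9)(8/9) = 0.069366; P(data | jar B) = (7/8)(1/8)(1/8)(1/8)(1/8) = 0.00021362; P(data | jar C) = (5/6)(1/6)(1/6)(1/6)(1/6) = 0.000643.
Weighting by the prior gives 3/5 · 0.069366 = 0.04162, 1/5 · 0.00021362 = 4.2725e-05, 1/5 · 0.000643 = 0.0001286; with total 0.041791.
So P(jar C | data) = (0.0001286) / (0.041791) = 0.0030772.

0.0031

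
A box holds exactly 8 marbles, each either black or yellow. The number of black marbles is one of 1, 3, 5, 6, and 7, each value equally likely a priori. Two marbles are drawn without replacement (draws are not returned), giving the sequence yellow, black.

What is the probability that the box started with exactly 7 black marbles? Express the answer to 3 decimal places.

0.125

For each hypothesis, P(data | H) works out to: P(data | r = 1) = (7/8)(1/7) = 1/8; P(data | r = 3) = (5/8)(3/7) = 15/56; P(data | r = 5) = (3/8)(5/7) = 15/56; P(data | r = 6) = (2/8)(6/7) = 3/14; P(data | r = 7) = (1/8)(7/7) = 1/8.
Weighting by the prior gives 1/5 · 1/8 = 1/40, 1/5 · 15/56 = 3/56, 1/5 · 15/56 = 3/56, 1/5 · 3/14 = 3/70, 1/5 · 1/8 = 1/40; with total 1/5.
Therefore the posterior P(r = 7 | data) = (1/40) / (1/5) = 1/8.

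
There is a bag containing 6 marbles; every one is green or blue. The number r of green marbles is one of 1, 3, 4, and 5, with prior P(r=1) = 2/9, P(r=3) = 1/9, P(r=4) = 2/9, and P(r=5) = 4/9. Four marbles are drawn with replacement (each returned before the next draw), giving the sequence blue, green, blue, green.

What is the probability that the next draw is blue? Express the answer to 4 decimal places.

For each hypothesis, P(data | H) works out to: P(data | r = 1) = (5/6)(1/6)(5/6)(1/6) = 0.01929; P(data | r = 3) = (3/6)(3/6)(3/6)(3/6) = 0.0625; P(data | r = 4) = (2/6)(4/6)(2/6)(4/6) = 0.049383; P(data | r = 5) = (1/6)(5/6)(1/6)(5/6) = 0.01929.
Multiplying each by its prior: 2/9 · 0.01929 = 0.0042867, 1/9 · 0.0625 = 0.0069444, 2/9 · 0.049383 = 0.010974, 4/9 · 0.01929 = 0.0085734; summing to 0.030778.
Dividing through by the total gives posterior P(r = 1 | data) = 0.13928, P(r = 3 | data) = 0.22563, P(r = 4 | data) = 0.35655, P(r = 5 | data) = 0.27855.
Averaging over the posterior, P(blue next | data) = (5/6)(0.13928) + (1/2)(0.22563) + (1/3)(0.35655) + (1/6)(0.27855) = 0.39415.

0.3942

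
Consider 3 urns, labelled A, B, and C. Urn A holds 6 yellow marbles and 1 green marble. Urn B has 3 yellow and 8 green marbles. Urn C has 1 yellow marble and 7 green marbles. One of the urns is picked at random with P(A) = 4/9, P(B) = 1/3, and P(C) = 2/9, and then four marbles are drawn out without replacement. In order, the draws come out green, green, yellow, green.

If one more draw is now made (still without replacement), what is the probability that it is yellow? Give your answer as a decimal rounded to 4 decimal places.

The likelihood of the observed sequence under each hypothesis: P(data | urn A) = (1/7)(0/6) = 0; P(data | urn B) = (8/11)(7/10)(3/9)(6/8) = 0.12727; P(data | urn C) = (7/8)(6/7)(1/6)(5/5) = 0.125.
Weighting by the prior gives 4/9 · 0 = 0, 1/3 · 0.12727 = 0.042424, 2/9 · 0.125 = 0.027778; with total 0.070202.
Dividing through by the total gives posterior P(urn A | data) = 0, P(urn B | data) = 0.60432, P(urn C | data) = 0.39568.
So P(yellow next | data) = Σ P(yellow next | H) P(H | data) = (2/7)(0.60432) + (0)(0.39568) = 0.17266.

0.1727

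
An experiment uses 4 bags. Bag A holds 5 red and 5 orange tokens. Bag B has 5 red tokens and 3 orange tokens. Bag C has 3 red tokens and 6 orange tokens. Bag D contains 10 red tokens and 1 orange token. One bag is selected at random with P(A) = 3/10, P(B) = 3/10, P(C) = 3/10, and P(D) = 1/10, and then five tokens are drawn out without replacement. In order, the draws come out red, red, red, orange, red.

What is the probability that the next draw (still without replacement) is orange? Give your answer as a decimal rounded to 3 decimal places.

0.497

Compute the likelihood of the observed sequence for each case: P(data | bag A) = (5/10)(4/9)(3/8)(5/7)(2/6) = 0.019841; P(data | bag B) = (5/8)(4/7)(3/6)(3/5)(2/4) = 0.053571; P(data | bag C) = (3/9)(2/8)(1/7)(6/6)(0/5) = 0; P(data | bag D) = (10/11)(9/10)(8/9)(1/8)(7/7) = 0.090909.
Multiplying each by its prior: 3/10 · 0.019841 = 0.0059524, 3/10 · 0.053571 = 0.016071, 3/10 · 0 = 0, 1/10 · 0.090909 = 0.0090909; these sum to 0.031115.
Dividing through by the total gives posterior P(bag A | data) = 0.1913, P(bag B | data) = 0.51652, P(bag C | data) = 0, P(bag D | data) = 0.29217.
The predictive probability is P(orange next | data) = (4/5)(0.1913) + (2/3)(0.51652) + (0)(0.29217) = 0.49739.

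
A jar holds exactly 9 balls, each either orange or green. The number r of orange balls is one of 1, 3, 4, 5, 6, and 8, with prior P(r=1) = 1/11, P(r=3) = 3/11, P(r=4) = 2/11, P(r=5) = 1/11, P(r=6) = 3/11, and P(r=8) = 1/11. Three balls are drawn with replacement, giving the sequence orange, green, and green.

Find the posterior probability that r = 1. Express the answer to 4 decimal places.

For each hypothesis, P(data | H) works out to: P(data | r = 1) = (1/9)(8/9)(8/9) = 0.087791; P(data | r = 3) = (3/9)(6/9)(6/9) = 0.14815; P(data | r = 4) = (4/9)(5/9)(5/9) = 0.13717; P(data | r = 5) = (5/9)(4/9)(4/9) = 0.10974; P(data | r = 6) = (6/9)(3/9)(3/9) = 0.074074; P(data | r = 8) = (8/9)(1/9)(1/9) = 0.010974.
Multiplying each by its prior: 1/11 · 0.087791 = 0.007981, 3/11 · 0.14815 = 0.040404, 2/11 · 0.13717 = 0.024941, 1/11 · 0.10974 = 0.0099763, 3/11 · 0.074074 = 0.020202, 1/11 · 0.010974 = 0.00099763; summing to 0.1045.
By Bayes' rule, P(r = 1 | data) = (0.007981) / (0.1045) = 0.076372.

0.0764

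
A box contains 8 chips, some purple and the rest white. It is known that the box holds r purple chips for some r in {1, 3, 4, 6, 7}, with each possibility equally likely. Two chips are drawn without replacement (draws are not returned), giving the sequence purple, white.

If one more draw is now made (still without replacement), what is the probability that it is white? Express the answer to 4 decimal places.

For each hypothesis, P(data | H) works out to: P(data | r = 1) = (1/8)(7/7) = 1/8; P(data | r = 3) = (3/8)(5/7) = 15/56; P(data | r = 4) = (4/8)(4/7) = 2/7; P(data | r = 6) = (6/8)(2/7) = 3/14; P(data | r = 7) = (7/8)(1/7) = 1/8.
Weighting by the prior gives 1/5 · 1/8 = 1/40, 1/5 · 15/56 = 3/56, 1/5 · 2/7 = 2/35, 1/5 · 3/14 = 3/70, 1/5 · 1/8 = 1/40; with total 57/280.
The posterior is then P(r = 1 | data) = 7/57, P(r = 3 | data) = 5/19, P(r = 4 | data) = 16/57, P(r = 6 | data) = 4/19, P(r = 7 | data) = 7/57.
The predictive probability is P(white next | data) = (1)(7/57) + (2/3)(5/19) + (1/2)(16/57) + (1/6)(4/19) + (0)(7/57) = 9/19.

0.4737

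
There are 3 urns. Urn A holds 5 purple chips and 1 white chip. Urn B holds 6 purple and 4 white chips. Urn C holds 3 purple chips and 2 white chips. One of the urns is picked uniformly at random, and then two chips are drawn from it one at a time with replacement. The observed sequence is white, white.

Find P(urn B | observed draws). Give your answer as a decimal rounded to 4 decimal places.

Compute the likelihood of the observed sequence for each case: P(data | urn A) = (1/6)(1/6) = 0.027778; P(data | urn B) = (4/10)(4/10) = 0.16; P(data | urn C) = (2/5)(2/5) = 0.16.
The prior-weighted likelihoods are 1/3 · 0.027778 = 0.0092593, 1/3 · 0.16 = 0.053333, 1/3 · 0.16 = 0.053333; summing to 0.11593.
Therefore the posterior P(urn B | data) = (0.053333) / (0.11593) = 0.46006.

0.4601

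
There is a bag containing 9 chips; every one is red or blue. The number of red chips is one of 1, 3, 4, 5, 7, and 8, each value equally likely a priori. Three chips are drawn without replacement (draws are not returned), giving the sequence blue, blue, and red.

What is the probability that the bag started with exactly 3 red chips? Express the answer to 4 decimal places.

Under each hypothesis, the probability of the observed sequence is: P(data | r = 1) = (8/9)(7/8)(1/7) = 1/9; P(data | r = 3) = (6/9)(5/8)(3/7) = 5/28; P(data | r = 4) = (5/9)(4/8)(4/7) = 10/63; P(data | r = 5) = (4/9)(3/8)(5/7) = 5/42; P(data | r = 7) = (2/9)(1/8)(7/7) = 1/36; P(data | r = 8) = (1/9)(0/8) = 0.
Multiplying each by its prior: 1/6 · 1/9 = 1/54, 1/6 · 5/28 = 5/168, 1/6 · 10/63 = 5/189, 1/6 · 5/42 = 5/252, 1/6 · 1/36 = 1/216, 1/6 · 0 = 0; with total 25/252.
By Bayes' rule, P(r = 3 | data) = (5/168) / (25/252) = 3/10.

0.3000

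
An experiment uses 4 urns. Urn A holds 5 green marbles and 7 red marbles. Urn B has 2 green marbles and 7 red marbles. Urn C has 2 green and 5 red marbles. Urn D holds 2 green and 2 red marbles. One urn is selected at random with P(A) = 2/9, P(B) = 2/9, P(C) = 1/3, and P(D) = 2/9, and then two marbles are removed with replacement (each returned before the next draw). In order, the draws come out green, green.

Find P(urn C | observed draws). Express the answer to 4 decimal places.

0.2056

For each hypothesis, P(data | H) works out to: P(data | urn A) = (5/12)(5/12) = 0.17361; P(data | urn B) = (2/9)(2/9) = 0.049383; P(data | urn C) = (2/7)(2/7) = 0.081633; P(data | urn D) = (2/4)(2/4) = 0.25.
Weighting by the prior gives 2/9 · 0.17361 = 0.03858, 2/9 · 0.049383 = 0.010974, 1/3 · 0.081633 = 0.027211, 2/9 · 0.25 = 0.055556; with total 0.13232.
By Bayes' rule, P(urn C | data) = (0.027211) / (0.13232) = 0.20564.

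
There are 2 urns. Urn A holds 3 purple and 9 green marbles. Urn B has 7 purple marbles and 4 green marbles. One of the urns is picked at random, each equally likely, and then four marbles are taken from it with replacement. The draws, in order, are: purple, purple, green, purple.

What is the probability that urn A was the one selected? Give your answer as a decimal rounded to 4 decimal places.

Compute the likelihood of the observed sequence for each case: P(data | urn A) = (3/12)(3/12)(9/12)(3/12) = 0.011719; P(data | urn B) = (7/11)(7/11)(4/11)(7/11) = 0.093709.
The prior-weighted likelihoods are 1/2 · 0.011719 = 0.0058594, 1/2 · 0.093709 = 0.046855; with total 0.052714.
Hence P(urn A | data) = (0.0058594) / (0.052714) = 0.11115.

0.1112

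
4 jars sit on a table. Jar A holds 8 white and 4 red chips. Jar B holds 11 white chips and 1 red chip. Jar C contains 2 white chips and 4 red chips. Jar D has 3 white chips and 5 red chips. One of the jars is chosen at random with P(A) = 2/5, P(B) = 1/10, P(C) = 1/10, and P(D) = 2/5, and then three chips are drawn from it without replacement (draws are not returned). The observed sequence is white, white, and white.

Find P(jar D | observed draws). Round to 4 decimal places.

For each hypothesis, P(data | H) works out to: P(data | jar A) = (8/12)(7/11)(6/10) = 0.25455; P(data | jar B) = (11/12)(10/11)(9/10) = 0.75; P(data | jar C) = (2/6)(1/5)(0/4) = 0; P(data | jar D) = (3/8)(2/7)(1/6) = 0.017857.
Weighting by the prior gives 2/5 · 0.25455 = 0.10182, 1/10 · 0.75 = 0.075, 1/10 · 0 = 0, 2/5 · 0.017857 = 0.0071429; summing to 0.18396.
By Bayes' rule, P(jar D | data) = (0.0071429) / (0.18396) = 0.038828.

0.0388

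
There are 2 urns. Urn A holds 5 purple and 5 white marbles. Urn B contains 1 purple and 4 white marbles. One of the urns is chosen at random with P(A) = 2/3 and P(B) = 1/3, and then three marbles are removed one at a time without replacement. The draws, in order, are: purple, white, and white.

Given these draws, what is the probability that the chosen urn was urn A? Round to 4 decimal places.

0.5814

Compute the likelihood of the observed sequence for each case: P(data | urn A) = (5/10)(5/9)(4/8) = 5/36; P(data | urn B) = (1/5)(4/4)(3/3) = 1/5.
Multiplying each by its prior: 2/3 · 5/36 = 5/54, 1/3 · 1/5 = 1/15; with total 43/270.
By Bayes' rule, P(urn A | data) = (5/54) / (43/270) = 25/43.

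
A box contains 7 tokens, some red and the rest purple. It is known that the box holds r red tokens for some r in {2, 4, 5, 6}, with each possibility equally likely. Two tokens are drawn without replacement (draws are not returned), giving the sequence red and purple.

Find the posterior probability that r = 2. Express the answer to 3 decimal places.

0.263

Under each hypothesis, the probability of the observed sequence is: P(data | r = 2) = (2/7)(5/6) = 5/21; P(data | r = 4) = (4/7)(3/6) = 2/7; P(data | r = 5) = (5/7)(2/6) = 5/21; P(data | r = 6) = (6/7)(1/6) = 1/7.
The prior-weighted likelihoods are 1/4 · 5/21 = 5/84, 1/4 · 2/7 = 1/14, 1/4 · 5/21 = 5/84, 1/4 · 1/7 = 1/28; with total 19/84.
So P(r = 2 | data) = (5/84) / (19/84) = 5/19.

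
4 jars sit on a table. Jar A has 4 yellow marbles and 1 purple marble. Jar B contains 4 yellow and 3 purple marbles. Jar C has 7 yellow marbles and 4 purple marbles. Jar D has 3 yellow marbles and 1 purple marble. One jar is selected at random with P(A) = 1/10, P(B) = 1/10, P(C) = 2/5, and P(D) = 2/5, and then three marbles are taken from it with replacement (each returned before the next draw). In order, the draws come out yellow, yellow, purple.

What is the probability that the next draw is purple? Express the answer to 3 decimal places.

0.310

Compute the likelihood of the observed sequence for each case: P(data | jar A) = (4/5)(4/5)(1/5) = 0.128; P(data | jar B) = (4/7)(4/7)(3/7) = 0.13994; P(data | jar C) = (7/11)(7/11)(4/11) = 0.14726; P(data | jar D) = (3/4)(3/4)(1/4) = 0.14062.
The prior-weighted likelihoods are 1/10 · 0.128 = 0.0128, 1/10 · 0.13994 = 0.013994, 2/5 · 0.14726 = 0.058903, 2/5 · 0.14062 = 0.05625; these sum to 0.14195.
The posterior is then P(jar A | data) = 0.090174, P(jar B | data) = 0.098587, P(jar C | data) = 0.41496, P(jar D | data) = 0.39627.
The predictive probability is P(purple next | data) = (1/5)(0.090174) + (3/7)(0.098587) + (4/11)(0.41496) + (1/4)(0.39627) = 0.31025.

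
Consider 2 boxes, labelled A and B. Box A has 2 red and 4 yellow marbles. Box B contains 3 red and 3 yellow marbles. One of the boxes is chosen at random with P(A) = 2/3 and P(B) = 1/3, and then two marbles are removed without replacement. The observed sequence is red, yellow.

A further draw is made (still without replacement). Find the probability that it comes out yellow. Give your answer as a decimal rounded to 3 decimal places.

0.660

For each hypothesis, P(data | H) works out to: P(data | box A) = (2/6)(4/5) = 4/15; P(data | box B) = (3/6)(3/5) = 3/10.
Multiplying each by its prior: 2/3 · 4/15 = 8/45, 1/3 · 3/10 = 1/10; with total 5/18.
The posterior is then P(box A | data) = 16/25, P(box B | data) = 9/25.
So P(yellow next | data) = Σ P(yellow next | H) P(H | data) = (3/4)(16/25) + (1/2)(9/25) = 33/50.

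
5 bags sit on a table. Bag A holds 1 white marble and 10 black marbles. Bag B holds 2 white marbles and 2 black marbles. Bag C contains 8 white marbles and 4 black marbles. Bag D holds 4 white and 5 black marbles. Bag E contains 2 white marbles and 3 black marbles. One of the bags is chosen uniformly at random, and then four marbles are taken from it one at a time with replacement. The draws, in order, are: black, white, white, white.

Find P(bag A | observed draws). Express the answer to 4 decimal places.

Compute the likelihood of the observed sequence for each case: P(data | bag A) = (10/11)(1/11)(1/11)(1/11) = 0.00068301; P(data | bag B) = (2/4)(2/4)(2/4)(2/4) = 0.0625; P(data | bag C) = (4/12)(8/12)(8/12)(8/12) = 0.098765; P(data | bag D) = (5/9)(4/9)(4/9)(4/9) = 0.048773; P(data | bag E) = (3/5)(2/5)(2/5)(2/5) = 0.0384.
Multiplying each by its prior: 1/5 · 0.00068301 = 0.0001366, 1/5 · 0.0625 = 0.0125, 1/5 · 0.098765 = 0.019753, 1/5 · 0.048773 = 0.0097546, 1/5 · 0.0384 = 0.00768; summing to 0.049824.
Therefore the posterior P(bag A | data) = (0.0001366) / (0.049824) = 0.0027417.

0.0027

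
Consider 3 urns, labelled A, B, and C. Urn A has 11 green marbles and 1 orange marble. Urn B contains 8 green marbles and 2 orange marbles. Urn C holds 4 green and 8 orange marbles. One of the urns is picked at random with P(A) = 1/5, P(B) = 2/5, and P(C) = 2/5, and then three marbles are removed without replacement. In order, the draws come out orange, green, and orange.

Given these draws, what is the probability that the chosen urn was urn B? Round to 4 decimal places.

Under each hypothesis, the probability of the observed sequence is: P(data | urn A) = (1/12)(11/11)(0/10) = 0; P(data | urn B) = (2/10)(8/9)(1/8) = 1/45; P(data | urn C) = (8/12)(4/11)(7/10) = 28/165.
Weighting by the prior gives 1/5 · 0 = 0, 2/5 · 1/45 = 2/225, 2/5 · 28/165 = 56/825; summing to 38/495.
Therefore the posterior P(urn B | data) = (2/225) / (38/495) = 11/95.

0.1158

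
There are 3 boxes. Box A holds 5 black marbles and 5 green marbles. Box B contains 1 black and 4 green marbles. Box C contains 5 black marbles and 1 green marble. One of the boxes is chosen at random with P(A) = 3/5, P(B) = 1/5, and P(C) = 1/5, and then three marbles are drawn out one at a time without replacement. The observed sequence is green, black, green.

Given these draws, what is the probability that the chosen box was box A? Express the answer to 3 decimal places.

The likelihood of the observed sequence under each hypothesis: P(data | box A) = (5/10)(5/9)(4/8) = 5/36; P(data | box B) = (4/5)(1/4)(3/3) = 1/5; P(data | box C) = (1/6)(5/5)(0/4) = 0.
Multiplying each by its prior: 3/5 · 5/36 = 1/12, 1/5 · 1/5 = 1/25, 1/5 · 0 = 0; with total 37/300.
So P(box A | data) = (1/12) / (37/300) = 25/37.

0.676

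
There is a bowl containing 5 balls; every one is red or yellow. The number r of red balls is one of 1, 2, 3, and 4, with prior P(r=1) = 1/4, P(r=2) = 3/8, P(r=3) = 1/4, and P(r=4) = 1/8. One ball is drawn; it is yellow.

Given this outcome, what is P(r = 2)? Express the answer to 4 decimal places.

0.4091

Compute the likelihood of this draw for each case: P(data | r = 1) = (4/5) = 4/5; P(data | r = 2) = (3/5) = 3/5; P(data | r = 3) = (2/5) = 2/5; P(data | r = 4) = (1/5) = 1/5.
Multiplying each by its prior: 1/4 · 4/5 = 1/5, 3/8 · 3/5 = 9/40, 1/4 · 2/5 = 1/10, 1/8 · 1/5 = 1/40; with total 11/20.
By Bayes' rule, P(r = 2 | data) = (9/40) / (11/20) = 9/22.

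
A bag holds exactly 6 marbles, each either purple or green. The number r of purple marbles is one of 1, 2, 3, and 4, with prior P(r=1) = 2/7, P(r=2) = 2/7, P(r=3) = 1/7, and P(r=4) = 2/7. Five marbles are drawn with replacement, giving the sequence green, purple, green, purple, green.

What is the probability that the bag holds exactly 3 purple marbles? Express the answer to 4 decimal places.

For each hypothesis, P(data | H) works out to: P(data | r = 1) = (5/6)(1/6)(5/6)(1/6)(5/6) = 0.016075; P(data | r = 2) = (4/6)(2/6)(4/6)(2/6)(4/6) = 0.032922; P(data | r = 3) = (3/6)(3/6)(3/6)(3/6)(3/6) = 0.03125; P(data | r = 4) = (2/6)(4/6)(2/6)(4/6)(2/6) = 0.016461.
Multiplying each by its prior: 2/7 · 0.016075 = 0.0045929, 2/7 · 0.032922 = 0.0094062, 1/7 · 0.03125 = 0.0044643, 2/7 · 0.016461 = 0.0047031; summing to 0.023167.
So P(r = 3 | data) = (0.0044643) / (0.023167) = 0.1927.

0.1927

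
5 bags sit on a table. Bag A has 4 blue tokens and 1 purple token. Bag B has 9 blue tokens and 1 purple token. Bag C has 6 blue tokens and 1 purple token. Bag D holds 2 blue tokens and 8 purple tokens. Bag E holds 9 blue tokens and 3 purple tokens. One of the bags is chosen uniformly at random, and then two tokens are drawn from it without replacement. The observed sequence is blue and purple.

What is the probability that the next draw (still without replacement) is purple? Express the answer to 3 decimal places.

0.238

Compute the likelihood of the observed sequence for each case: P(data | bag A) = (4/5)(1/4) = 0.2; P(data | bag B) = (9/10)(1/9) = 0.1; P(data | bag C) = (6/7)(1/6) = 0.14286; P(data | bag D) = (2/10)(8/9) = 0.17778; P(data | bag E) = (9/12)(3/11) = 0.20455.
Weighting by the prior gives 1/5 · 0.2 = 0.04, 1/5 · 0.1 = 0.02, 1/5 · 0.14286 = 0.028571, 1/5 · 0.17778 = 0.035556, 1/5 · 0.20455 = 0.040909; these sum to 0.16504.
Normalising, the posterior is P(bag A | data) = 0.24237, P(bag B | data) = 0.12119, P(bag C | data) = 0.17312, P(bag D | data) = 0.21544, P(bag E | data) = 0.24788.
Averaging over the posterior, P(purple next | data) = (0)(0.24237) + (0)(0.12119) + (0)(0.17312) + (7/8)(0.21544) + (1/5)(0.24788) = 0.23809.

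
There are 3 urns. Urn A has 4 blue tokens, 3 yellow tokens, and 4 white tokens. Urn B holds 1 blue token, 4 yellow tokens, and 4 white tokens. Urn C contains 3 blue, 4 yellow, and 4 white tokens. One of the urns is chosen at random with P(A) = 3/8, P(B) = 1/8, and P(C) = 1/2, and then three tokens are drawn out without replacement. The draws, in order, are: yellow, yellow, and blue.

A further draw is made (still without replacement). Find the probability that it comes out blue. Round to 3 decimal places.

0.263

For each hypothesis, P(data | H) works out to: P(data | urn A) = (3/11)(2/10)(4/9) = 0.024242; P(data | urn B) = (4/9)(3/8)(1/7) = 0.02381; P(data | urn C) = (4/11)(3/10)(3/9) = 0.036364.
Multiplying each by its prior: 3/8 · 0.024242 = 0.0090909, 1/8 · 0.02381 = 0.0029762, 1/2 · 0.036364 = 0.018182; summing to 0.030249.
Dividing through by the total gives posterior P(urn A | data) = 0.30054, P(urn B | data) = 0.09839, P(urn C | data) = 0.60107.
Averaging over the posterior, P(blue next | data) = (3/8)(0.30054) + (0)(0.09839) + (1/4)(0.60107) = 0.26297.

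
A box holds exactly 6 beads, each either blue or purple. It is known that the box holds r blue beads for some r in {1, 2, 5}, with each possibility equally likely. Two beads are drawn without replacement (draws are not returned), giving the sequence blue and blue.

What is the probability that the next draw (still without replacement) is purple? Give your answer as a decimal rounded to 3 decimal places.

For each hypothesis, P(data | H) works out to: P(data | r = 1) = (1/6)(0/5) = 0; P(data | r = 2) = (2/6)(1/5) = 1/15; P(data | r = 5) = (5/6)(4/5) = 2/3.
Weighting by the prior gives 1/3 · 0 = 0, 1/3 · 1/15 = 1/45, 1/3 · 2/3 = 2/9; these sum to 11/45.
The posterior is then P(r = 1 | data) = 0, P(r = 2 | data) = 1/11, P(r = 5 | data) = 10/11.
Averaging over the posterior, P(purple next | data) = (1)(1/11) + (1/4)(10/11) = 7/22.

0.318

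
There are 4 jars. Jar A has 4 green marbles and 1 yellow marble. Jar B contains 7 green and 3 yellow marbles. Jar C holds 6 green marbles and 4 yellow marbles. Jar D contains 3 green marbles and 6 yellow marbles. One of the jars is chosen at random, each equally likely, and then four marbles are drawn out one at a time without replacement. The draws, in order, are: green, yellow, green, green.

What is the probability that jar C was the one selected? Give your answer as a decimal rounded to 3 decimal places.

Compute the likelihood of the observed sequence for each case: P(data | jar A) = (4/5)(1/4)(3/3)(2/2) = 0.2; P(data | jar B) = (7/10)(3/9)(6/8)(5/7) = 0.125; P(data | jar C) = (6/10)(4/9)(5/8)(4/7) = 0.095238; P(data | jar D) = (3/9)(6/8)(2/7)(1/6) = 0.011905.
Multiplying each by its prior: 1/4 · 0.2 = 0.05, 1/4 · 0.125 = 0.03125, 1/4 · 0.095238 = 0.02381, 1/4 · 0.011905 = 0.0029762; with total 0.10804.
By Bayes' rule, P(jar C | data) = (0.02381) / (0.10804) = 0.22039.

0.220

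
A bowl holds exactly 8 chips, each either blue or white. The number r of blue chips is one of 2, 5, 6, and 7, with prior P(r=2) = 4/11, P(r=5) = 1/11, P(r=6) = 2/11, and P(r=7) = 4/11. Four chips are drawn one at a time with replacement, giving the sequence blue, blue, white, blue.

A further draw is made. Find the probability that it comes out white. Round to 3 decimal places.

0.240

For each hypothesis, P(data | H) works out to: P(data | r = 2) = (2/8)(2/8)(6/8)(2/8) = 0.011719; P(data | r = 5) = (5/8)(5/8)(3/8)(5/8) = 0.091553; P(data | r = 6) = (6/8)(6/8)(2/8)(6/8) = 0.10547; P(data | r = 7) = (7/8)(7/8)(1/8)(7/8) = 0.08374.
Weighting by the prior gives 4/11 · 0.011719 = 0.0042614, 1/11 · 0.091553 = 0.008323, 2/11 · 0.10547 = 0.019176, 4/11 · 0.08374 = 0.030451; with total 0.062211.
The posterior is then P(r = 2 | data) = 0.068498, P(r = 5 | data) = 0.13379, P(r = 6 | data) = 0.30824, P(r = 7 | data) = 0.48948.
The predictive probability is P(white next | data) = (3/4)(0.068498) + (3/8)(0.13379) + (1/4)(0.30824) + (1/8)(0.48948) = 0.23979.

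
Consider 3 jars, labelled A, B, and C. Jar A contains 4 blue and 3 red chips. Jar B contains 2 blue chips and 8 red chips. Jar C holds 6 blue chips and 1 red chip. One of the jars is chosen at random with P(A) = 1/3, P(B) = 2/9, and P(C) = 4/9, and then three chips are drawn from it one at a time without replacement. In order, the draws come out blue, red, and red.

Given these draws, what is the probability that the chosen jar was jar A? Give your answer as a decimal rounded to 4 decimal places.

0.5243

Compute the likelihood of the observed sequence for each case: P(data | jar A) = (4/7)(3/6)(2/5) = 0.11429; P(data | jar B) = (2/10)(8/9)(7/8) = 0.15556; P(data | jar C) = (6/7)(1/6)(0/5) = 0.
The prior-weighted likelihoods are 1/3 · 0.11429 = 0.038095, 2/9 · 0.15556 = 0.034568, 4/9 · 0 = 0; these sum to 0.072663.
Hence P(jar A | data) = (0.038095) / (0.072663) = 0.52427.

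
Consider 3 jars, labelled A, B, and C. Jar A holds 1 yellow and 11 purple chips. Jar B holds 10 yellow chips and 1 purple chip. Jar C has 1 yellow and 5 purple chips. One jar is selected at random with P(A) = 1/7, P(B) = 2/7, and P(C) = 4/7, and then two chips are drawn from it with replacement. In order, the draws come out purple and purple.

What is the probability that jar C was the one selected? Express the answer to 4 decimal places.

For each hypothesis, P(data | H) works out to: P(data | jar A) = (11/12)(11/12) = 0.84028; P(data | jar B) = (1/11)(1/11) = 0.0082645; P(data | jar C) = (5/6)(5/6) = 0.69444.
The prior-weighted likelihoods are 1/7 · 0.84028 = 0.12004, 2/7 · 0.0082645 = 0.0023613, 4/7 · 0.69444 = 0.39683; these sum to 0.51923.
Hence P(jar C | data) = (0.39683) / (0.51923) = 0.76426.

0.7643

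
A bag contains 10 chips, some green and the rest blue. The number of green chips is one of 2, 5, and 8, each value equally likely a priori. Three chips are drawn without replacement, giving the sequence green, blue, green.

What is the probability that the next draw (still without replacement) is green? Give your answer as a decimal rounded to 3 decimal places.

Compute the likelihood of the observed sequence for each case: P(data | r = 2) = (2/10)(8/9)(1/8) = 1/45; P(data | r = 5) = (5/10)(5/9)(4/8) = 5/36; P(data | r = 8) = (8/10)(2/9)(7/8) = 7/45.
Weighting by the prior gives 1/3 · 1/45 = 1/135, 1/3 · 5/36 = 5/108, 1/3 · 7/45 = 7/135; with total 19/180.
The posterior is then P(r = 2 | data) = 4/57, P(r = 5 | data) = 25/57, P(r = 8 | data) = 28/57.
So P(green next | data) = Σ P(green next | H) P(H | data) = (0)(4/57) + (3/7)(25/57) + (6/7)(28/57) = 81/133.

0.609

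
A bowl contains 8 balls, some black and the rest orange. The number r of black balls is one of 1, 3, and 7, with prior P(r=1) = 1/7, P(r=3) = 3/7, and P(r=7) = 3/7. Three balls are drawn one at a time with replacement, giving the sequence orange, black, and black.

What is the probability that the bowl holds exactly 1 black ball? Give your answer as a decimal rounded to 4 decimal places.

0.0242

For each hypothesis, P(data | H) works out to: P(data | r = 1) = (7/8)(1/8)(1/8) = 0.013672; P(data | r = 3) = (5/8)(3/8)(3/8) = 0.087891; P(data | r = 7) = (1/8)(7/8)(7/8) = 0.095703.
The prior-weighted likelihoods are 1/7 · 0.013672 = 0.0019531, 3/7 · 0.087891 = 0.037667, 3/7 · 0.095703 = 0.041016; with total 0.080636.
Therefore the posterior P(r = 1 | data) = (0.0019531) / (0.080636) = 0.024221.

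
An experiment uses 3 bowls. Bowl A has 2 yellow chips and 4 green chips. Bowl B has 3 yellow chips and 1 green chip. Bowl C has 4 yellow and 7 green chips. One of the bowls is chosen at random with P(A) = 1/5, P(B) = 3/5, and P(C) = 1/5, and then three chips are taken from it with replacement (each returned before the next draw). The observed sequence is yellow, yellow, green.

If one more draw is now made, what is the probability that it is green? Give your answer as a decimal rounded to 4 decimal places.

0.3593

For each hypothesis, P(data | H) works out to: P(data | bowl A) = (2/6)(2/6)(4/6) = 0.074074; P(data | bowl B) = (3/4)(3/4)(1/4) = 0.14062; P(data | bowl C) = (4/11)(4/11)(7/11) = 0.084147.
Weighting by the prior gives 1/5 · 0.074074 = 0.014815, 3/5 · 0.14062 = 0.084375, 1/5 · 0.084147 = 0.016829; summing to 0.11602.
Dividing through by the total gives posterior P(bowl A | data) = 0.12769, P(bowl B | data) = 0.72725, P(bowl C | data) = 0.14506.
Averaging over the posterior, P(green next | data) = (2/3)(0.12769) + (1/4)(0.72725) + (7/11)(0.14506) = 0.35925.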